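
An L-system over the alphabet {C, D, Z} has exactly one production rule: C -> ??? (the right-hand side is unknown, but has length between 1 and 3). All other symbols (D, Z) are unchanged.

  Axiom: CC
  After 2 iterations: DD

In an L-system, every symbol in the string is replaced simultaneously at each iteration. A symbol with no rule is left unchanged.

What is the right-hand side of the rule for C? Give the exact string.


Trying C -> D:
  Step 0: CC
  Step 1: DD
  Step 2: DD
Matches the given result.

Answer: D


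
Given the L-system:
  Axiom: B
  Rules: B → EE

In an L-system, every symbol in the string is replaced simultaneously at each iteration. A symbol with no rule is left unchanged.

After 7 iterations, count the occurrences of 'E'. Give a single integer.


Answer: 2

Derivation:
Step 0: B  (0 'E')
Step 1: EE  (2 'E')
Step 2: EE  (2 'E')
Step 3: EE  (2 'E')
Step 4: EE  (2 'E')
Step 5: EE  (2 'E')
Step 6: EE  (2 'E')
Step 7: EE  (2 'E')


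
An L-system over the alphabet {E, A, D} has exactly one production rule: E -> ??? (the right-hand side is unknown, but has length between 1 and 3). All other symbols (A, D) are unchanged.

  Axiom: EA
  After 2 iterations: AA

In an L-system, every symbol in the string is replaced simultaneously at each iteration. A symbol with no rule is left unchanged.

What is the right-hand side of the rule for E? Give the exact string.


Answer: A

Derivation:
Trying E -> A:
  Step 0: EA
  Step 1: AA
  Step 2: AA
Matches the given result.


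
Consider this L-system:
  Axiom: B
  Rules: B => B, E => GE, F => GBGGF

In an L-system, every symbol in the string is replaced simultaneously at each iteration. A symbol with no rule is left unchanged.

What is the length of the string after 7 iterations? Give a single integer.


Step 0: length = 1
Step 1: length = 1
Step 2: length = 1
Step 3: length = 1
Step 4: length = 1
Step 5: length = 1
Step 6: length = 1
Step 7: length = 1

Answer: 1


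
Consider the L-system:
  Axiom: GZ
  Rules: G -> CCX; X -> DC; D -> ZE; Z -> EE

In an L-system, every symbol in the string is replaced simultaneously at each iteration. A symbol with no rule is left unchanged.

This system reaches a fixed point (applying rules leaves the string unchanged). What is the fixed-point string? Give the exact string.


Answer: CCEEECEE

Derivation:
Step 0: GZ
Step 1: CCXEE
Step 2: CCDCEE
Step 3: CCZECEE
Step 4: CCEEECEE
Step 5: CCEEECEE  (unchanged — fixed point at step 4)


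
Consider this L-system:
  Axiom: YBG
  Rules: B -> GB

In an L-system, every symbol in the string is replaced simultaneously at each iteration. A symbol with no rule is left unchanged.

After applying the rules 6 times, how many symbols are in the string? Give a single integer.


Step 0: length = 3
Step 1: length = 4
Step 2: length = 5
Step 3: length = 6
Step 4: length = 7
Step 5: length = 8
Step 6: length = 9

Answer: 9


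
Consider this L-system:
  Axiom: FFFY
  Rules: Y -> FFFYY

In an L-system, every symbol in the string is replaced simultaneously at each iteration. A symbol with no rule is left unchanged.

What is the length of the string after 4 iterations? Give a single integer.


Step 0: length = 4
Step 1: length = 8
Step 2: length = 16
Step 3: length = 32
Step 4: length = 64

Answer: 64


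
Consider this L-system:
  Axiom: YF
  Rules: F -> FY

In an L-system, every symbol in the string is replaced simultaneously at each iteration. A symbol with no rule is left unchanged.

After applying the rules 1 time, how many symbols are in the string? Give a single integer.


Answer: 3

Derivation:
Step 0: length = 2
Step 1: length = 3


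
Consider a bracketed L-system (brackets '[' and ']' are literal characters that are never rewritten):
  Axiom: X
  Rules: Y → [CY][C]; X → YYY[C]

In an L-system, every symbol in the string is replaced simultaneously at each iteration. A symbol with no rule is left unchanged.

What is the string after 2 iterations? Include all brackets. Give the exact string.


Answer: [CY][C][CY][C][CY][C][C]

Derivation:
Step 0: X
Step 1: YYY[C]
Step 2: [CY][C][CY][C][CY][C][C]


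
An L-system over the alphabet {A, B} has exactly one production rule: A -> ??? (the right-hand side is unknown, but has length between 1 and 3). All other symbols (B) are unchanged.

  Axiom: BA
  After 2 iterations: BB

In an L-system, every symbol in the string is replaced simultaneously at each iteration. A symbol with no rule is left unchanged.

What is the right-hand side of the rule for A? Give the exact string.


Answer: B

Derivation:
Trying A -> B:
  Step 0: BA
  Step 1: BB
  Step 2: BB
Matches the given result.


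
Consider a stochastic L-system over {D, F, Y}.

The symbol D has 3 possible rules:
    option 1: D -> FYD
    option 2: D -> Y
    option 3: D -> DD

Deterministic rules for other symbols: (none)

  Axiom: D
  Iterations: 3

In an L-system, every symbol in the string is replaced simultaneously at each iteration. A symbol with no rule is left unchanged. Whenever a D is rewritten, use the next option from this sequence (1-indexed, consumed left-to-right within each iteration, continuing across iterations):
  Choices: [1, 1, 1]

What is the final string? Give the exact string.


Step 0: D
Step 1: FYD  (used choices [1])
Step 2: FYFYD  (used choices [1])
Step 3: FYFYFYD  (used choices [1])

Answer: FYFYFYD


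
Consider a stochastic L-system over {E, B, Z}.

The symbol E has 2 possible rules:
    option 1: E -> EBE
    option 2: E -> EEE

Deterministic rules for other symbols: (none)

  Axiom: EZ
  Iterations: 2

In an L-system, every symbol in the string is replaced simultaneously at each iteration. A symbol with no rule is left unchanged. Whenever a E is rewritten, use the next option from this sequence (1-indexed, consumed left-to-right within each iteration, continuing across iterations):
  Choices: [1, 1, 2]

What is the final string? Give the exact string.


Step 0: EZ
Step 1: EBEZ  (used choices [1])
Step 2: EBEBEEEZ  (used choices [1, 2])

Answer: EBEBEEEZ


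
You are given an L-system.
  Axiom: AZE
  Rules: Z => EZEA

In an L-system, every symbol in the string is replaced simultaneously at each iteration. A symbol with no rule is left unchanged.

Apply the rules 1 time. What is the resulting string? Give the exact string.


Step 0: AZE
Step 1: AEZEAE

Answer: AEZEAE


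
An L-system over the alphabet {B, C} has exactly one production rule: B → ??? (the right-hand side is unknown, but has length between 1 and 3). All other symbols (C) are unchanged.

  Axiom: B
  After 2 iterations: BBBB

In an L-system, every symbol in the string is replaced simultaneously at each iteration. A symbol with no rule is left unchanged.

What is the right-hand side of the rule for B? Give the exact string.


Answer: BB

Derivation:
Trying B → BB:
  Step 0: B
  Step 1: BB
  Step 2: BBBB
Matches the given result.


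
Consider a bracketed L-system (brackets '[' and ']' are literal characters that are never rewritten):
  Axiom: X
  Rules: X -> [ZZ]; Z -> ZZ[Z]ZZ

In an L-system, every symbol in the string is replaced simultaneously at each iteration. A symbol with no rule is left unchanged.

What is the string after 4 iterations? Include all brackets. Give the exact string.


Answer: [ZZ[Z]ZZZZ[Z]ZZ[ZZ[Z]ZZ]ZZ[Z]ZZZZ[Z]ZZZZ[Z]ZZZZ[Z]ZZ[ZZ[Z]ZZ]ZZ[Z]ZZZZ[Z]ZZ[ZZ[Z]ZZZZ[Z]ZZ[ZZ[Z]ZZ]ZZ[Z]ZZZZ[Z]ZZ]ZZ[Z]ZZZZ[Z]ZZ[ZZ[Z]ZZ]ZZ[Z]ZZZZ[Z]ZZZZ[Z]ZZZZ[Z]ZZ[ZZ[Z]ZZ]ZZ[Z]ZZZZ[Z]ZZZZ[Z]ZZZZ[Z]ZZ[ZZ[Z]ZZ]ZZ[Z]ZZZZ[Z]ZZZZ[Z]ZZZZ[Z]ZZ[ZZ[Z]ZZ]ZZ[Z]ZZZZ[Z]ZZ[ZZ[Z]ZZZZ[Z]ZZ[ZZ[Z]ZZ]ZZ[Z]ZZZZ[Z]ZZ]ZZ[Z]ZZZZ[Z]ZZ[ZZ[Z]ZZ]ZZ[Z]ZZZZ[Z]ZZZZ[Z]ZZZZ[Z]ZZ[ZZ[Z]ZZ]ZZ[Z]ZZZZ[Z]ZZ]

Derivation:
Step 0: X
Step 1: [ZZ]
Step 2: [ZZ[Z]ZZZZ[Z]ZZ]
Step 3: [ZZ[Z]ZZZZ[Z]ZZ[ZZ[Z]ZZ]ZZ[Z]ZZZZ[Z]ZZZZ[Z]ZZZZ[Z]ZZ[ZZ[Z]ZZ]ZZ[Z]ZZZZ[Z]ZZ]
Step 4: [ZZ[Z]ZZZZ[Z]ZZ[ZZ[Z]ZZ]ZZ[Z]ZZZZ[Z]ZZZZ[Z]ZZZZ[Z]ZZ[ZZ[Z]ZZ]ZZ[Z]ZZZZ[Z]ZZ[ZZ[Z]ZZZZ[Z]ZZ[ZZ[Z]ZZ]ZZ[Z]ZZZZ[Z]ZZ]ZZ[Z]ZZZZ[Z]ZZ[ZZ[Z]ZZ]ZZ[Z]ZZZZ[Z]ZZZZ[Z]ZZZZ[Z]ZZ[ZZ[Z]ZZ]ZZ[Z]ZZZZ[Z]ZZZZ[Z]ZZZZ[Z]ZZ[ZZ[Z]ZZ]ZZ[Z]ZZZZ[Z]ZZZZ[Z]ZZZZ[Z]ZZ[ZZ[Z]ZZ]ZZ[Z]ZZZZ[Z]ZZ[ZZ[Z]ZZZZ[Z]ZZ[ZZ[Z]ZZ]ZZ[Z]ZZZZ[Z]ZZ]ZZ[Z]ZZZZ[Z]ZZ[ZZ[Z]ZZ]ZZ[Z]ZZZZ[Z]ZZZZ[Z]ZZZZ[Z]ZZ[ZZ[Z]ZZ]ZZ[Z]ZZZZ[Z]ZZ]


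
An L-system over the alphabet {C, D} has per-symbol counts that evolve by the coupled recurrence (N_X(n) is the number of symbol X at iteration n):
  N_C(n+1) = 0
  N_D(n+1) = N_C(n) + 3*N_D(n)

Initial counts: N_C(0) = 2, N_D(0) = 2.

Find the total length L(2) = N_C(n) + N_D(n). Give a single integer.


Step 0: N_C=2, N_D=2, L=4
Step 1: N_C=0, N_D=8, L=8
Step 2: N_C=0, N_D=24, L=24

Answer: 24


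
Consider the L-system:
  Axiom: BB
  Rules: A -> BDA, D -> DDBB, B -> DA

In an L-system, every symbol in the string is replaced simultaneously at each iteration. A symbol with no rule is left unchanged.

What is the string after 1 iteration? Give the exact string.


Step 0: BB
Step 1: DADA

Answer: DADA


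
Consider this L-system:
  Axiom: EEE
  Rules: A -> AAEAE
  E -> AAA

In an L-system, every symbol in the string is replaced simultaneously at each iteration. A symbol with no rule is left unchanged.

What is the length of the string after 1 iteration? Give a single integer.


Answer: 9

Derivation:
Step 0: length = 3
Step 1: length = 9


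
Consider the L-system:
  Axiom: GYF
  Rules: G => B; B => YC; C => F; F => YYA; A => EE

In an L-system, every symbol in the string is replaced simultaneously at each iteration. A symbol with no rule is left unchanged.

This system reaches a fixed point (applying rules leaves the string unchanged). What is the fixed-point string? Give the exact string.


Answer: YYYEEYYYEE

Derivation:
Step 0: GYF
Step 1: BYYYA
Step 2: YCYYYEE
Step 3: YFYYYEE
Step 4: YYYAYYYEE
Step 5: YYYEEYYYEE
Step 6: YYYEEYYYEE  (unchanged — fixed point at step 5)


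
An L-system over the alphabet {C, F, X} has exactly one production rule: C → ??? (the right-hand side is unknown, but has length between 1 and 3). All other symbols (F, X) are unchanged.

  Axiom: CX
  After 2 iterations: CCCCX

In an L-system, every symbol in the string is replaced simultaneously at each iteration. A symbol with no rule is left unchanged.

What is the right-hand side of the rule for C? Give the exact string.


Answer: CC

Derivation:
Trying C → CC:
  Step 0: CX
  Step 1: CCX
  Step 2: CCCCX
Matches the given result.


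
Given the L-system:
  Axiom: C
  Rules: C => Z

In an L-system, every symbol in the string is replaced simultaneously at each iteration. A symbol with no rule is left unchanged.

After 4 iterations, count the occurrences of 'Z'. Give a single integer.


Step 0: C  (0 'Z')
Step 1: Z  (1 'Z')
Step 2: Z  (1 'Z')
Step 3: Z  (1 'Z')
Step 4: Z  (1 'Z')

Answer: 1


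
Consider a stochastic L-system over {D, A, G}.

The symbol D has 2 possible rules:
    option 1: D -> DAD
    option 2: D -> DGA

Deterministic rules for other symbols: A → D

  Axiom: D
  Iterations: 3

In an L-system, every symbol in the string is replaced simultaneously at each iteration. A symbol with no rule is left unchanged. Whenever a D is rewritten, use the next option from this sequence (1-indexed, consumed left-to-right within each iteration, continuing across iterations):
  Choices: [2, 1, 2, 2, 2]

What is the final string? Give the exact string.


Answer: DGADDGAGDGA

Derivation:
Step 0: D
Step 1: DGA  (used choices [2])
Step 2: DADGD  (used choices [1])
Step 3: DGADDGAGDGA  (used choices [2, 2, 2])


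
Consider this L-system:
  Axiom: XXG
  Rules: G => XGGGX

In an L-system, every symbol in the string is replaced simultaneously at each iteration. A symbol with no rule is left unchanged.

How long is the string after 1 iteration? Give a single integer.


Step 0: length = 3
Step 1: length = 7

Answer: 7


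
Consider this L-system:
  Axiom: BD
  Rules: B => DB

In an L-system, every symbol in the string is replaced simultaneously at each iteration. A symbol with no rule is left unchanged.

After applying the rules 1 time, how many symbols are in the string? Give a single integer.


Answer: 3

Derivation:
Step 0: length = 2
Step 1: length = 3


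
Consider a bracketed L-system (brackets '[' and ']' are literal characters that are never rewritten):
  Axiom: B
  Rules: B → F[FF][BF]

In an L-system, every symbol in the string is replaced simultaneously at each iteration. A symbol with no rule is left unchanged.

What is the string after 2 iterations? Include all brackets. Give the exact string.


Answer: F[FF][F[FF][BF]F]

Derivation:
Step 0: B
Step 1: F[FF][BF]
Step 2: F[FF][F[FF][BF]F]


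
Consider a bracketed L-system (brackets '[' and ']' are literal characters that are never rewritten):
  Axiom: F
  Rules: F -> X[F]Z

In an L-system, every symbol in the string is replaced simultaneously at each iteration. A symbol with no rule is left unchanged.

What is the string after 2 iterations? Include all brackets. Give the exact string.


Answer: X[X[F]Z]Z

Derivation:
Step 0: F
Step 1: X[F]Z
Step 2: X[X[F]Z]Z


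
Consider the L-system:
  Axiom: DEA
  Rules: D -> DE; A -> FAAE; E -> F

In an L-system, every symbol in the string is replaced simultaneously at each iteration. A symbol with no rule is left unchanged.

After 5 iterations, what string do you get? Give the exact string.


Answer: DEFFFFFFFFFFAAEFAAEFFFAAEFAAEFFFFFAAEFAAEFFFAAEFAAEFFFFFFFAAEFAAEFFFAAEFAAEFFFFFAAEFAAEFFFAAEFAAEFFFF

Derivation:
Step 0: DEA
Step 1: DEFFAAE
Step 2: DEFFFFAAEFAAEF
Step 3: DEFFFFFFAAEFAAEFFFAAEFAAEFF
Step 4: DEFFFFFFFFAAEFAAEFFFAAEFAAEFFFFFAAEFAAEFFFAAEFAAEFFF
Step 5: DEFFFFFFFFFFAAEFAAEFFFAAEFAAEFFFFFAAEFAAEFFFAAEFAAEFFFFFFFAAEFAAEFFFAAEFAAEFFFFFAAEFAAEFFFAAEFAAEFFFF


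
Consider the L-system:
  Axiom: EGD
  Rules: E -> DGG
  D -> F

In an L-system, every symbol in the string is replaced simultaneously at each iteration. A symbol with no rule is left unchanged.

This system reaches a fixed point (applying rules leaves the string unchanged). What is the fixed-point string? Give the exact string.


Step 0: EGD
Step 1: DGGGF
Step 2: FGGGF
Step 3: FGGGF  (unchanged — fixed point at step 2)

Answer: FGGGF


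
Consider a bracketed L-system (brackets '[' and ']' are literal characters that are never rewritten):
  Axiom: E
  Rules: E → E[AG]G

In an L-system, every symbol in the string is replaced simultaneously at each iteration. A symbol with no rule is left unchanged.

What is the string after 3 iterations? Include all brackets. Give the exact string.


Step 0: E
Step 1: E[AG]G
Step 2: E[AG]G[AG]G
Step 3: E[AG]G[AG]G[AG]G

Answer: E[AG]G[AG]G[AG]G


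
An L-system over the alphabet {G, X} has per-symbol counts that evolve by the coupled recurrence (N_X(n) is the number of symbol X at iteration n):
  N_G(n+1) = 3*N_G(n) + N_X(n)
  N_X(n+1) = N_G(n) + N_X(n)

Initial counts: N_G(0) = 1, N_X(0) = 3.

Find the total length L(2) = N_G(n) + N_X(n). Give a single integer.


Answer: 32

Derivation:
Step 0: N_G=1, N_X=3, L=4
Step 1: N_G=6, N_X=4, L=10
Step 2: N_G=22, N_X=10, L=32


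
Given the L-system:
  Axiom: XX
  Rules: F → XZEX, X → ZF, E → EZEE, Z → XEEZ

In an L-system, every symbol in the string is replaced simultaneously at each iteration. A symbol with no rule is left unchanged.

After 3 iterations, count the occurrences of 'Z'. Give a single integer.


Answer: 16

Derivation:
Step 0: XX  (0 'Z')
Step 1: ZFZF  (2 'Z')
Step 2: XEEZXZEXXEEZXZEX  (4 'Z')
Step 3: ZFEZEEEZEEXEEZZFXEEZEZEEZFZFEZEEEZEEXEEZZFXEEZEZEEZF  (16 'Z')


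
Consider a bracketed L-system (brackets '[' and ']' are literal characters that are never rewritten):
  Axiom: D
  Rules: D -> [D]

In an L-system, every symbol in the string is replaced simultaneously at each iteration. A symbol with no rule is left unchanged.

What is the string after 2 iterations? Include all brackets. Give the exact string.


Step 0: D
Step 1: [D]
Step 2: [[D]]

Answer: [[D]]


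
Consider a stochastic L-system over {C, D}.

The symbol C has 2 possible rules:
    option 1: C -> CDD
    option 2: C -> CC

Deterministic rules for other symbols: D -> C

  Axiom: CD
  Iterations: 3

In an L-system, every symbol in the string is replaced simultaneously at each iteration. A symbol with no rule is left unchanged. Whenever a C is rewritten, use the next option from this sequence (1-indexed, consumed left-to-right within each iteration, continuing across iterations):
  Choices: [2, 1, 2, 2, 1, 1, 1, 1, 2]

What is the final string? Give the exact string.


Step 0: CD
Step 1: CCC  (used choices [2])
Step 2: CDDCCCC  (used choices [1, 2, 2])
Step 3: CDDCCCDDCDDCDDCC  (used choices [1, 1, 1, 1, 2])

Answer: CDDCCCDDCDDCDDCC


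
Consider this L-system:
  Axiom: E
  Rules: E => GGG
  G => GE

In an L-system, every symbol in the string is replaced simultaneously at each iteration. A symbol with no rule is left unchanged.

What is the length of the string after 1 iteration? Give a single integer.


Answer: 3

Derivation:
Step 0: length = 1
Step 1: length = 3


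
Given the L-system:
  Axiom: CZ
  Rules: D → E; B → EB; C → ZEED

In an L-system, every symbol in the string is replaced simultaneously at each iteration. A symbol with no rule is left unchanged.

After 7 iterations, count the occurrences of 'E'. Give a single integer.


Step 0: CZ  (0 'E')
Step 1: ZEEDZ  (2 'E')
Step 2: ZEEEZ  (3 'E')
Step 3: ZEEEZ  (3 'E')
Step 4: ZEEEZ  (3 'E')
Step 5: ZEEEZ  (3 'E')
Step 6: ZEEEZ  (3 'E')
Step 7: ZEEEZ  (3 'E')

Answer: 3


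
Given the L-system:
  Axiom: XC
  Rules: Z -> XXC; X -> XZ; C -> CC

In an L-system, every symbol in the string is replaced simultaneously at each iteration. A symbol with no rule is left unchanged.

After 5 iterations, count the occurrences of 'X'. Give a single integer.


Step 0: XC  (1 'X')
Step 1: XZCC  (1 'X')
Step 2: XZXXCCCCC  (3 'X')
Step 3: XZXXCXZXZCCCCCCCCCC  (5 'X')
Step 4: XZXXCXZXZCCXZXXCXZXXCCCCCCCCCCCCCCCCCCCCC  (11 'X')
Step 5: XZXXCXZXZCCXZXXCXZXXCCCCCXZXXCXZXZCCXZXXCXZXZCCCCCCCCCCCCCCCCCCCCCCCCCCCCCCCCCCCCCCCCCC  (21 'X')

Answer: 21


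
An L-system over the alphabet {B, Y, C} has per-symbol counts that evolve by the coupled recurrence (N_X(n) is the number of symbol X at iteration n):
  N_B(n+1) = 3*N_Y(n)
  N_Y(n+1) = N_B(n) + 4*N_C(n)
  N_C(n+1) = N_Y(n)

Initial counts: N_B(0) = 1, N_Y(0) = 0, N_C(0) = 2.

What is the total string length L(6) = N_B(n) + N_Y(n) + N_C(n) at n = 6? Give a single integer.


Step 0: N_B=1, N_Y=0, N_C=2, L=3
Step 1: N_B=0, N_Y=9, N_C=0, L=9
Step 2: N_B=27, N_Y=0, N_C=9, L=36
Step 3: N_B=0, N_Y=63, N_C=0, L=63
Step 4: N_B=189, N_Y=0, N_C=63, L=252
Step 5: N_B=0, N_Y=441, N_C=0, L=441
Step 6: N_B=1323, N_Y=0, N_C=441, L=1764

Answer: 1764


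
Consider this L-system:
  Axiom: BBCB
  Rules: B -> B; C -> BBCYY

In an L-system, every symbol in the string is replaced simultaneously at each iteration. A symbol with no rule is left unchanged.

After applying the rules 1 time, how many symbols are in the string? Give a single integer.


Step 0: length = 4
Step 1: length = 8

Answer: 8


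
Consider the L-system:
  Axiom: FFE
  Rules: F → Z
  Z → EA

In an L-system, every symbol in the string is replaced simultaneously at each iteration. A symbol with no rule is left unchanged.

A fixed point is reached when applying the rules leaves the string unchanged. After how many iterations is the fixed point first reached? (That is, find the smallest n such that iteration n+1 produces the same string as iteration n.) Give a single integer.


Step 0: FFE
Step 1: ZZE
Step 2: EAEAE
Step 3: EAEAE  (unchanged — fixed point at step 2)

Answer: 2


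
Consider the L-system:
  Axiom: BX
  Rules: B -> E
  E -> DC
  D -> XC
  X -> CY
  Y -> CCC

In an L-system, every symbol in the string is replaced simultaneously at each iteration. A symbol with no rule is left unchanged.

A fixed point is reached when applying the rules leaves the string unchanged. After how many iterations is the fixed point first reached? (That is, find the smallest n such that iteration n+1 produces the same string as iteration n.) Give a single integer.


Answer: 5

Derivation:
Step 0: BX
Step 1: ECY
Step 2: DCCCCC
Step 3: XCCCCCC
Step 4: CYCCCCCC
Step 5: CCCCCCCCCC
Step 6: CCCCCCCCCC  (unchanged — fixed point at step 5)


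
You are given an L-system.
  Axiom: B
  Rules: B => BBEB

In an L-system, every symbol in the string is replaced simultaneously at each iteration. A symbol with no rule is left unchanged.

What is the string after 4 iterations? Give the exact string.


Answer: BBEBBBEBEBBEBBBEBBBEBEBBEBEBBEBBBEBEBBEBBBEBBBEBEBBEBBBEBBBEBEBBEBEBBEBBBEBEBBEBEBBEBBBEBEBBEBBBEBBBEBEBBEBEBBEBBBEBEBBEB

Derivation:
Step 0: B
Step 1: BBEB
Step 2: BBEBBBEBEBBEB
Step 3: BBEBBBEBEBBEBBBEBBBEBEBBEBEBBEBBBEBEBBEB
Step 4: BBEBBBEBEBBEBBBEBBBEBEBBEBEBBEBBBEBEBBEBBBEBBBEBEBBEBBBEBBBEBEBBEBEBBEBBBEBEBBEBEBBEBBBEBEBBEBBBEBBBEBEBBEBEBBEBBBEBEBBEB


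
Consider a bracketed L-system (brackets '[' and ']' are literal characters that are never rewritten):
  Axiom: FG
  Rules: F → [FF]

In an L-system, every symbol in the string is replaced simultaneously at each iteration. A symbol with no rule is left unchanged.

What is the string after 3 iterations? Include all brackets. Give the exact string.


Answer: [[[FF][FF]][[FF][FF]]]G

Derivation:
Step 0: FG
Step 1: [FF]G
Step 2: [[FF][FF]]G
Step 3: [[[FF][FF]][[FF][FF]]]G


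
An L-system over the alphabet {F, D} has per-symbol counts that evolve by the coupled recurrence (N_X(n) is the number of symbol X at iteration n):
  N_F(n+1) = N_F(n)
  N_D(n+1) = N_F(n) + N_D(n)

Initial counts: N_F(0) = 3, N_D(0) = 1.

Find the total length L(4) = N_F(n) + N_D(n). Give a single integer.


Answer: 16

Derivation:
Step 0: N_F=3, N_D=1, L=4
Step 1: N_F=3, N_D=4, L=7
Step 2: N_F=3, N_D=7, L=10
Step 3: N_F=3, N_D=10, L=13
Step 4: N_F=3, N_D=13, L=16


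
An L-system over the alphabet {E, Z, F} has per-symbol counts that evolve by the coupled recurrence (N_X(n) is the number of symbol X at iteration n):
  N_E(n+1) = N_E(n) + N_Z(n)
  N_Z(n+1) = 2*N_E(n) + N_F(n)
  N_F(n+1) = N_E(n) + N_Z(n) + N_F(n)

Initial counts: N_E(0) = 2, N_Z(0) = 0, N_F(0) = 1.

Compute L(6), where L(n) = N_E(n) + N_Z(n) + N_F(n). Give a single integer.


Answer: 940

Derivation:
Step 0: N_E=2, N_Z=0, N_F=1, L=3
Step 1: N_E=2, N_Z=5, N_F=3, L=10
Step 2: N_E=7, N_Z=7, N_F=10, L=24
Step 3: N_E=14, N_Z=24, N_F=24, L=62
Step 4: N_E=38, N_Z=52, N_F=62, L=152
Step 5: N_E=90, N_Z=138, N_F=152, L=380
Step 6: N_E=228, N_Z=332, N_F=380, L=940


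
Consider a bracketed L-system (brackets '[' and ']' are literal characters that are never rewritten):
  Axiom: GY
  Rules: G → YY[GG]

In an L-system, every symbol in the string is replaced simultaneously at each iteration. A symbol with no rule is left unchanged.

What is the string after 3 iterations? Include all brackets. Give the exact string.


Step 0: GY
Step 1: YY[GG]Y
Step 2: YY[YY[GG]YY[GG]]Y
Step 3: YY[YY[YY[GG]YY[GG]]YY[YY[GG]YY[GG]]]Y

Answer: YY[YY[YY[GG]YY[GG]]YY[YY[GG]YY[GG]]]Y


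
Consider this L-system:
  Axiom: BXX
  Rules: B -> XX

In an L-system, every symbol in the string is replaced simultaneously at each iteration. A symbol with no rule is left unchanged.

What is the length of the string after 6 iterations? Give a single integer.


Answer: 4

Derivation:
Step 0: length = 3
Step 1: length = 4
Step 2: length = 4
Step 3: length = 4
Step 4: length = 4
Step 5: length = 4
Step 6: length = 4


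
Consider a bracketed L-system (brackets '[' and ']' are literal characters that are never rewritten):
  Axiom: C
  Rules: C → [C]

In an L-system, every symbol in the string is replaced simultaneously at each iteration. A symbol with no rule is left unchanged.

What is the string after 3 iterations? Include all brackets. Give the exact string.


Step 0: C
Step 1: [C]
Step 2: [[C]]
Step 3: [[[C]]]

Answer: [[[C]]]


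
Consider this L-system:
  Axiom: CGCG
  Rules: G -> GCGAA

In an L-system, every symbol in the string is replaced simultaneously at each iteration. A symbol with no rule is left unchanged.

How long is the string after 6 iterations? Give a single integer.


Answer: 508

Derivation:
Step 0: length = 4
Step 1: length = 12
Step 2: length = 28
Step 3: length = 60
Step 4: length = 124
Step 5: length = 252
Step 6: length = 508


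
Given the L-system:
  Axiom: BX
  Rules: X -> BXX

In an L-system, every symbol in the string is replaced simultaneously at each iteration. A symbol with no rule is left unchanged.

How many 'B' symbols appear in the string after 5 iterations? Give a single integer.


Step 0: BX  (1 'B')
Step 1: BBXX  (2 'B')
Step 2: BBBXXBXX  (4 'B')
Step 3: BBBBXXBXXBBXXBXX  (8 'B')
Step 4: BBBBBXXBXXBBXXBXXBBBXXBXXBBXXBXX  (16 'B')
Step 5: BBBBBBXXBXXBBXXBXXBBBXXBXXBBXXBXXBBBBXXBXXBBXXBXXBBBXXBXXBBXXBXX  (32 'B')

Answer: 32


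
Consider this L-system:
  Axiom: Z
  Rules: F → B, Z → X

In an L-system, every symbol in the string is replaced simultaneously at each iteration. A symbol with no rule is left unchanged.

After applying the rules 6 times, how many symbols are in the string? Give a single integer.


Step 0: length = 1
Step 1: length = 1
Step 2: length = 1
Step 3: length = 1
Step 4: length = 1
Step 5: length = 1
Step 6: length = 1

Answer: 1


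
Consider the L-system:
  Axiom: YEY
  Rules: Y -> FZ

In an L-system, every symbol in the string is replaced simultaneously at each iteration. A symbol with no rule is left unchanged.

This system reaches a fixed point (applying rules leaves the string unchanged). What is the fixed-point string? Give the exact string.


Answer: FZEFZ

Derivation:
Step 0: YEY
Step 1: FZEFZ
Step 2: FZEFZ  (unchanged — fixed point at step 1)


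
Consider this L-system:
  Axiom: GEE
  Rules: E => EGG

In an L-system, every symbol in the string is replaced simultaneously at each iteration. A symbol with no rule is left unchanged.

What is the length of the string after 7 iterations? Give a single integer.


Step 0: length = 3
Step 1: length = 7
Step 2: length = 11
Step 3: length = 15
Step 4: length = 19
Step 5: length = 23
Step 6: length = 27
Step 7: length = 31

Answer: 31


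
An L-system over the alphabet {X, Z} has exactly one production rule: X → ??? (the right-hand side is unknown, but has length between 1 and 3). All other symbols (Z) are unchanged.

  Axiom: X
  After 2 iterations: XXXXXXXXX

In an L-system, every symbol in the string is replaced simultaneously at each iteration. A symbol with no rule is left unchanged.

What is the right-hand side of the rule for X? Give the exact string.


Answer: XXX

Derivation:
Trying X → XXX:
  Step 0: X
  Step 1: XXX
  Step 2: XXXXXXXXX
Matches the given result.


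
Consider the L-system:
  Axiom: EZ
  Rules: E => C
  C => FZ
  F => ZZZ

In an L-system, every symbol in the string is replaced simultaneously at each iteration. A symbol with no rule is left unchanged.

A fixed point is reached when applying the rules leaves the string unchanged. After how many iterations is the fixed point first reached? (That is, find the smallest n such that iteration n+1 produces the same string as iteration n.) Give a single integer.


Answer: 3

Derivation:
Step 0: EZ
Step 1: CZ
Step 2: FZZ
Step 3: ZZZZZ
Step 4: ZZZZZ  (unchanged — fixed point at step 3)


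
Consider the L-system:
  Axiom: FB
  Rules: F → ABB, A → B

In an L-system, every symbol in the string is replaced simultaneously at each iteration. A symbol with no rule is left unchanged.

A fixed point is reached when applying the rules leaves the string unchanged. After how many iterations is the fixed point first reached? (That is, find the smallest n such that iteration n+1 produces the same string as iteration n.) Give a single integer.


Step 0: FB
Step 1: ABBB
Step 2: BBBB
Step 3: BBBB  (unchanged — fixed point at step 2)

Answer: 2


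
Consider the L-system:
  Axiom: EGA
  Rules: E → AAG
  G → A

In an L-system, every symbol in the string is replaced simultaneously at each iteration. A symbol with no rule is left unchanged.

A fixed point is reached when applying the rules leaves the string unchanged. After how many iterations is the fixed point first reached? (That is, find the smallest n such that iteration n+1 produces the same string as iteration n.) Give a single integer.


Answer: 2

Derivation:
Step 0: EGA
Step 1: AAGAA
Step 2: AAAAA
Step 3: AAAAA  (unchanged — fixed point at step 2)


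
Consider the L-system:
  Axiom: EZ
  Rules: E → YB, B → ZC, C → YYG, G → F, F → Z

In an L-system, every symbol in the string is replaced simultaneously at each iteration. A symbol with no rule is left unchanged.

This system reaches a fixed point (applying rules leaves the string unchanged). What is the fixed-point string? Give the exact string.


Step 0: EZ
Step 1: YBZ
Step 2: YZCZ
Step 3: YZYYGZ
Step 4: YZYYFZ
Step 5: YZYYZZ
Step 6: YZYYZZ  (unchanged — fixed point at step 5)

Answer: YZYYZZ


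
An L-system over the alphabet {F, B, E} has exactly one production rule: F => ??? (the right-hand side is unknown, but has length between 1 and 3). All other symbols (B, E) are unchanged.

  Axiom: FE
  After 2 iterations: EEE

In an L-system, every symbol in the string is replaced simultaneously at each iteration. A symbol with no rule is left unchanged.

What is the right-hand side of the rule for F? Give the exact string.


Trying F => EE:
  Step 0: FE
  Step 1: EEE
  Step 2: EEE
Matches the given result.

Answer: EE


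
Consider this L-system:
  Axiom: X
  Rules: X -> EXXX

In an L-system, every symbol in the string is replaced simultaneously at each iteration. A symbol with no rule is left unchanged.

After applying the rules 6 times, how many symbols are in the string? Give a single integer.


Answer: 1093

Derivation:
Step 0: length = 1
Step 1: length = 4
Step 2: length = 13
Step 3: length = 40
Step 4: length = 121
Step 5: length = 364
Step 6: length = 1093


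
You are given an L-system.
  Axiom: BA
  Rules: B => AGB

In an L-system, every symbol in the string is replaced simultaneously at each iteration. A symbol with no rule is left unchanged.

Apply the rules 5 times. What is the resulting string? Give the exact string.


Step 0: BA
Step 1: AGBA
Step 2: AGAGBA
Step 3: AGAGAGBA
Step 4: AGAGAGAGBA
Step 5: AGAGAGAGAGBA

Answer: AGAGAGAGAGBA


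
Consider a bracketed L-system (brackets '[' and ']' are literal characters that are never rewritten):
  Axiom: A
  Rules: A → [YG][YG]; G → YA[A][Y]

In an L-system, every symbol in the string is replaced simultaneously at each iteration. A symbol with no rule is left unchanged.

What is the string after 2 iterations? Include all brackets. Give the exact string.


Answer: [YYA[A][Y]][YYA[A][Y]]

Derivation:
Step 0: A
Step 1: [YG][YG]
Step 2: [YYA[A][Y]][YYA[A][Y]]


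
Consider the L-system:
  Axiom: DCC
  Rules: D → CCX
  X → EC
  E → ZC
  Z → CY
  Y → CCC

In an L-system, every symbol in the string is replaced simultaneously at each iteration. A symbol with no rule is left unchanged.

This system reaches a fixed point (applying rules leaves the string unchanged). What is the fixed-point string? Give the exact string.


Step 0: DCC
Step 1: CCXCC
Step 2: CCECCC
Step 3: CCZCCCC
Step 4: CCCYCCCC
Step 5: CCCCCCCCCC
Step 6: CCCCCCCCCC  (unchanged — fixed point at step 5)

Answer: CCCCCCCCCC


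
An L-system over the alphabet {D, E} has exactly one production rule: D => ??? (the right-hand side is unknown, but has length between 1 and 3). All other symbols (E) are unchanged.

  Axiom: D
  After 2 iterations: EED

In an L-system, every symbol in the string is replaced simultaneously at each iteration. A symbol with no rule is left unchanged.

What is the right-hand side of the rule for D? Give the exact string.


Trying D => ED:
  Step 0: D
  Step 1: ED
  Step 2: EED
Matches the given result.

Answer: ED


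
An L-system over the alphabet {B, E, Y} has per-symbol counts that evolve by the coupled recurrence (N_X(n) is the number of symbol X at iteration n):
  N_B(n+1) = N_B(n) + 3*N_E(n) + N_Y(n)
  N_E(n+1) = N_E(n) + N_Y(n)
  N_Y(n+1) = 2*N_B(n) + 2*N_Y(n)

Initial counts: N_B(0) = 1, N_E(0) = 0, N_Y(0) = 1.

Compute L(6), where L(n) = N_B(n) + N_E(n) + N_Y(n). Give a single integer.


Step 0: N_B=1, N_E=0, N_Y=1, L=2
Step 1: N_B=2, N_E=1, N_Y=4, L=7
Step 2: N_B=9, N_E=5, N_Y=12, L=26
Step 3: N_B=36, N_E=17, N_Y=42, L=95
Step 4: N_B=129, N_E=59, N_Y=156, L=344
Step 5: N_B=462, N_E=215, N_Y=570, L=1247
Step 6: N_B=1677, N_E=785, N_Y=2064, L=4526

Answer: 4526


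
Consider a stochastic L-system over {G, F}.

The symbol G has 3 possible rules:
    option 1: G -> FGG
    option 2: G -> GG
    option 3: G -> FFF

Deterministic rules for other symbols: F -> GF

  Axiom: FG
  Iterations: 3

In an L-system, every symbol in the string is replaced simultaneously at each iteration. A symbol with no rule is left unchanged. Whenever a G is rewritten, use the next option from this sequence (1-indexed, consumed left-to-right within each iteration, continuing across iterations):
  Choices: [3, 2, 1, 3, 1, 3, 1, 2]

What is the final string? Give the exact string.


Step 0: FG
Step 1: GFFFF  (used choices [3])
Step 2: GGGFGFGFGF  (used choices [2])
Step 3: FGGFFFFGGGFFFFGFFGGGFGGGF  (used choices [1, 3, 1, 3, 1, 2])

Answer: FGGFFFFGGGFFFFGFFGGGFGGGF


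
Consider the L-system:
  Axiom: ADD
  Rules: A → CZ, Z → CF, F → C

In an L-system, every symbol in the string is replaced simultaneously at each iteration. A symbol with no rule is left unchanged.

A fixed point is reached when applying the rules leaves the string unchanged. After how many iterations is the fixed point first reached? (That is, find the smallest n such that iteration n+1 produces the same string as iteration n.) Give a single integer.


Step 0: ADD
Step 1: CZDD
Step 2: CCFDD
Step 3: CCCDD
Step 4: CCCDD  (unchanged — fixed point at step 3)

Answer: 3


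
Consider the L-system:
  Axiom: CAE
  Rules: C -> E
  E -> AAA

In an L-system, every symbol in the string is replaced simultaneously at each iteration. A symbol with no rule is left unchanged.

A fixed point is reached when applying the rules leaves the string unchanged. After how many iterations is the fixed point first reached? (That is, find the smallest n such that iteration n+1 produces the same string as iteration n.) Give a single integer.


Step 0: CAE
Step 1: EAAAA
Step 2: AAAAAAA
Step 3: AAAAAAA  (unchanged — fixed point at step 2)

Answer: 2


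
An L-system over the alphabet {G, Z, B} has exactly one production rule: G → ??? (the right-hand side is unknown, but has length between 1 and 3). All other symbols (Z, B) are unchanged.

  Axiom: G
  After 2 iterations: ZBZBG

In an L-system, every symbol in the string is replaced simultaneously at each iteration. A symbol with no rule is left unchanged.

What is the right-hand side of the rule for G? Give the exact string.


Answer: ZBG

Derivation:
Trying G → ZBG:
  Step 0: G
  Step 1: ZBG
  Step 2: ZBZBG
Matches the given result.


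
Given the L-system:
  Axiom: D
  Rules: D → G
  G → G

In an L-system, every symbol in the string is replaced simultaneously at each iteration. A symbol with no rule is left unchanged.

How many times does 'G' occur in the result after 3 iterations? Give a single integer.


Step 0: D  (0 'G')
Step 1: G  (1 'G')
Step 2: G  (1 'G')
Step 3: G  (1 'G')

Answer: 1


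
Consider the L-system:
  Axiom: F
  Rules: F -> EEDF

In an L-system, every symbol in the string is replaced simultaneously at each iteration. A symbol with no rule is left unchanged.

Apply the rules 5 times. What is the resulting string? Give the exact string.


Answer: EEDEEDEEDEEDEEDF

Derivation:
Step 0: F
Step 1: EEDF
Step 2: EEDEEDF
Step 3: EEDEEDEEDF
Step 4: EEDEEDEEDEEDF
Step 5: EEDEEDEEDEEDEEDF


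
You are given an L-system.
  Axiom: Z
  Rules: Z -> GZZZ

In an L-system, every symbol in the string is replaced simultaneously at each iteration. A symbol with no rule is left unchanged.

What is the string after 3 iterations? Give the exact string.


Step 0: Z
Step 1: GZZZ
Step 2: GGZZZGZZZGZZZ
Step 3: GGGZZZGZZZGZZZGGZZZGZZZGZZZGGZZZGZZZGZZZ

Answer: GGGZZZGZZZGZZZGGZZZGZZZGZZZGGZZZGZZZGZZZ


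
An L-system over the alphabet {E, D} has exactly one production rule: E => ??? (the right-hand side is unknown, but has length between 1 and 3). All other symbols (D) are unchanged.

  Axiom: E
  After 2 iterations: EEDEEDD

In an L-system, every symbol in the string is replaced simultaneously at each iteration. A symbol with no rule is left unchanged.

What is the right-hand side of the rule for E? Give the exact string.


Trying E => EED:
  Step 0: E
  Step 1: EED
  Step 2: EEDEEDD
Matches the given result.

Answer: EED


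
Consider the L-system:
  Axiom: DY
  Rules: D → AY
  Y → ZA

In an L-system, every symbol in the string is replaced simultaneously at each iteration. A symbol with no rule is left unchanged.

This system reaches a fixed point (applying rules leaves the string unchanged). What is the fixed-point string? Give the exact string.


Answer: AZAZA

Derivation:
Step 0: DY
Step 1: AYZA
Step 2: AZAZA
Step 3: AZAZA  (unchanged — fixed point at step 2)


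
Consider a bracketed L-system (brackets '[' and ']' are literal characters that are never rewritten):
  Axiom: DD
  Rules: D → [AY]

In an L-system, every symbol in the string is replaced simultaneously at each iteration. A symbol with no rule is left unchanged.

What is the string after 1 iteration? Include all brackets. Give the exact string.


Step 0: DD
Step 1: [AY][AY]

Answer: [AY][AY]


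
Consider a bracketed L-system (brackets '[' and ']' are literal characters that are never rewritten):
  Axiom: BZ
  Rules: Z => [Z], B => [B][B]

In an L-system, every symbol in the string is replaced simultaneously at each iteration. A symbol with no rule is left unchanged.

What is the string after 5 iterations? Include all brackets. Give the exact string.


Answer: [[[[[B][B]][[B][B]]][[[B][B]][[B][B]]]][[[[B][B]][[B][B]]][[[B][B]][[B][B]]]]][[[[[B][B]][[B][B]]][[[B][B]][[B][B]]]][[[[B][B]][[B][B]]][[[B][B]][[B][B]]]]][[[[[Z]]]]]

Derivation:
Step 0: BZ
Step 1: [B][B][Z]
Step 2: [[B][B]][[B][B]][[Z]]
Step 3: [[[B][B]][[B][B]]][[[B][B]][[B][B]]][[[Z]]]
Step 4: [[[[B][B]][[B][B]]][[[B][B]][[B][B]]]][[[[B][B]][[B][B]]][[[B][B]][[B][B]]]][[[[Z]]]]
Step 5: [[[[[B][B]][[B][B]]][[[B][B]][[B][B]]]][[[[B][B]][[B][B]]][[[B][B]][[B][B]]]]][[[[[B][B]][[B][B]]][[[B][B]][[B][B]]]][[[[B][B]][[B][B]]][[[B][B]][[B][B]]]]][[[[[Z]]]]]


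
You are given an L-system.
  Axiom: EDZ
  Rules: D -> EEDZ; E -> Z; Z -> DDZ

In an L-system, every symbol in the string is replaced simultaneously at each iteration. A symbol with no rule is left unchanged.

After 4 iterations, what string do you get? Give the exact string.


Step 0: EDZ
Step 1: ZEEDZDDZ
Step 2: DDZZZEEDZDDZEEDZEEDZDDZ
Step 3: EEDZEEDZDDZDDZDDZZZEEDZDDZEEDZEEDZDDZZZEEDZDDZZZEEDZDDZEEDZEEDZDDZ
Step 4: ZZEEDZDDZZZEEDZDDZEEDZEEDZDDZEEDZEEDZDDZEEDZEEDZDDZDDZDDZZZEEDZDDZEEDZEEDZDDZZZEEDZDDZZZEEDZDDZEEDZEEDZDDZDDZDDZZZEEDZDDZEEDZEEDZDDZDDZDDZZZEEDZDDZEEDZEEDZDDZZZEEDZDDZZZEEDZDDZEEDZEEDZDDZ

Answer: ZZEEDZDDZZZEEDZDDZEEDZEEDZDDZEEDZEEDZDDZEEDZEEDZDDZDDZDDZZZEEDZDDZEEDZEEDZDDZZZEEDZDDZZZEEDZDDZEEDZEEDZDDZDDZDDZZZEEDZDDZEEDZEEDZDDZDDZDDZZZEEDZDDZEEDZEEDZDDZZZEEDZDDZZZEEDZDDZEEDZEEDZDDZ


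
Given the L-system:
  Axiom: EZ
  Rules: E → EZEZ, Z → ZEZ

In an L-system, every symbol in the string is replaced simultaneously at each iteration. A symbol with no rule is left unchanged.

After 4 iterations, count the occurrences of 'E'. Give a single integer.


Answer: 116

Derivation:
Step 0: EZ  (1 'E')
Step 1: EZEZZEZ  (3 'E')
Step 2: EZEZZEZEZEZZEZZEZEZEZZEZ  (10 'E')
Step 3: EZEZZEZEZEZZEZZEZEZEZZEZEZEZZEZEZEZZEZZEZEZEZZEZZEZEZEZZEZEZEZZEZEZEZZEZZEZEZEZZEZ  (34 'E')
Step 4: EZEZZEZEZEZZEZZEZEZEZZEZEZEZZEZEZEZZEZZEZEZEZZEZZEZEZEZZEZEZEZZEZEZEZZEZZEZEZEZZEZEZEZZEZEZEZZEZZEZEZEZZEZEZEZZEZEZEZZEZZEZEZEZZEZZEZEZEZZEZEZEZZEZEZEZZEZZEZEZEZZEZZEZEZEZZEZEZEZZEZEZEZZEZZEZEZEZZEZEZEZZEZEZEZZEZZEZEZEZZEZEZEZZEZEZEZZEZZEZEZEZZEZZEZEZEZZEZEZEZZEZEZEZZEZZEZEZEZZEZ  (116 'E')
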